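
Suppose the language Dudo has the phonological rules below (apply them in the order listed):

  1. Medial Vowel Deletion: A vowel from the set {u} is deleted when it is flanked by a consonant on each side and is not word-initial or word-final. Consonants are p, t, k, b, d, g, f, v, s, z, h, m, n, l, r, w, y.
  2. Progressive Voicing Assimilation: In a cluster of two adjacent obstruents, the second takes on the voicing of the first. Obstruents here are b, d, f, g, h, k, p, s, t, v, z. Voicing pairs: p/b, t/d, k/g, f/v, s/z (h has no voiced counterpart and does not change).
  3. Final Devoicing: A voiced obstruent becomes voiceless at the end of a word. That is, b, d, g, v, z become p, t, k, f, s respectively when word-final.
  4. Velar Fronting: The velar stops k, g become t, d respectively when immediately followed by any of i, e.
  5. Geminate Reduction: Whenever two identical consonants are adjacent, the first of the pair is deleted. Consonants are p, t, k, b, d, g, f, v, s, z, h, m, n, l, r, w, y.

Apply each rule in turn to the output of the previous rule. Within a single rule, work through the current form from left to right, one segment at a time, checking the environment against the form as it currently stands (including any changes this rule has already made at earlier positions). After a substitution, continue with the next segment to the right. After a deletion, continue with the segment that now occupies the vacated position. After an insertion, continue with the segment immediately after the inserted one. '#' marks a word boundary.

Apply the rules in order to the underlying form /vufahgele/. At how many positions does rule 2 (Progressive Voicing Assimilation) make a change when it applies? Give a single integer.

1 Medial Vowel Deletion: [vufahgele] → [vfahgele]
2 Progressive Voicing Assimilation: [vfahgele] → [vvahkele]
3 Final Devoicing: no change — [vvahkele]
4 Velar Fronting: [vvahkele] → [vvahtele]
5 Geminate Reduction: [vvahtele] → [vahtele]
Rule 2 changed 2 position(s).

2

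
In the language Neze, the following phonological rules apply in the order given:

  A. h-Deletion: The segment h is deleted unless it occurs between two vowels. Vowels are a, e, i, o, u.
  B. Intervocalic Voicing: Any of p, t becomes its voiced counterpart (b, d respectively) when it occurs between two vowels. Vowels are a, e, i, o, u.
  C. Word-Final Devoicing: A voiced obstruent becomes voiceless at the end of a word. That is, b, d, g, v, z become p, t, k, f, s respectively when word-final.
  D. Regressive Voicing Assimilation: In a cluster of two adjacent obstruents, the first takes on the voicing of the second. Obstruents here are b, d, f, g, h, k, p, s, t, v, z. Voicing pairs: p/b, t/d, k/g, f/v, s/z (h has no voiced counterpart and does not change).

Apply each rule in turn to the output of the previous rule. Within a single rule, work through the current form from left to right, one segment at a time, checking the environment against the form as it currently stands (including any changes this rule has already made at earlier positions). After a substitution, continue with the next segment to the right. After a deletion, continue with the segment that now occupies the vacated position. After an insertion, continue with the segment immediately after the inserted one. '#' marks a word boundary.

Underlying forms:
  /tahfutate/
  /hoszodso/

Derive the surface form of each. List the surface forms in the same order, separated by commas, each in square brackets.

[tafudade], [ozzotso]

/tahfutate/:
  A h-Deletion: [tahfutate] → [tafutate]
  B Intervocalic Voicing: [tafutate] → [tafudade]
  C Word-Final Devoicing: no change — [tafudade]
  D Regressive Voicing Assimilation: no change — [tafudade]
/hoszodso/:
  A h-Deletion: [hoszodso] → [oszodso]
  B Intervocalic Voicing: no change — [oszodso]
  C Word-Final Devoicing: no change — [oszodso]
  D Regressive Voicing Assimilation: [oszodso] → [ozzotso]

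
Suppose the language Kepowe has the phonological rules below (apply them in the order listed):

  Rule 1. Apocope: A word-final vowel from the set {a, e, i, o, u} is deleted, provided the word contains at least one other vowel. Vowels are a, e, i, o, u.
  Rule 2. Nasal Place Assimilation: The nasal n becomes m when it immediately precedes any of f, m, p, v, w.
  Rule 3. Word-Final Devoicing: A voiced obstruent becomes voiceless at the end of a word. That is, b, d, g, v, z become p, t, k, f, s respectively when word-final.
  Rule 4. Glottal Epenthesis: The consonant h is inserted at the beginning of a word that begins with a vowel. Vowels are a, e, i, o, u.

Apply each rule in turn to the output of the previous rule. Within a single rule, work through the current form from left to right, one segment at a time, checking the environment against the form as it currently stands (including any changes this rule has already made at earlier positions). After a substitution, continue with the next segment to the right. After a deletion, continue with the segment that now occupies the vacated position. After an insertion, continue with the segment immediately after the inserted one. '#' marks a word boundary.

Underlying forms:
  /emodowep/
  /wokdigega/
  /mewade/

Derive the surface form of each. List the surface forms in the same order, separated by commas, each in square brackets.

[hemodowep], [wokdigek], [mewat]

/emodowep/:
  Rule 1 Apocope: no change — [emodowep]
  Rule 2 Nasal Place Assimilation: no change — [emodowep]
  Rule 3 Word-Final Devoicing: no change — [emodowep]
  Rule 4 Glottal Epenthesis: [emodowep] → [hemodowep]
/wokdigega/:
  Rule 1 Apocope: [wokdigega] → [wokdigeg]
  Rule 2 Nasal Place Assimilation: no change — [wokdigeg]
  Rule 3 Word-Final Devoicing: [wokdigeg] → [wokdigek]
  Rule 4 Glottal Epenthesis: no change — [wokdigek]
/mewade/:
  Rule 1 Apocope: [mewade] → [mewad]
  Rule 2 Nasal Place Assimilation: no change — [mewad]
  Rule 3 Word-Final Devoicing: [mewad] → [mewat]
  Rule 4 Glottal Epenthesis: no change — [mewat]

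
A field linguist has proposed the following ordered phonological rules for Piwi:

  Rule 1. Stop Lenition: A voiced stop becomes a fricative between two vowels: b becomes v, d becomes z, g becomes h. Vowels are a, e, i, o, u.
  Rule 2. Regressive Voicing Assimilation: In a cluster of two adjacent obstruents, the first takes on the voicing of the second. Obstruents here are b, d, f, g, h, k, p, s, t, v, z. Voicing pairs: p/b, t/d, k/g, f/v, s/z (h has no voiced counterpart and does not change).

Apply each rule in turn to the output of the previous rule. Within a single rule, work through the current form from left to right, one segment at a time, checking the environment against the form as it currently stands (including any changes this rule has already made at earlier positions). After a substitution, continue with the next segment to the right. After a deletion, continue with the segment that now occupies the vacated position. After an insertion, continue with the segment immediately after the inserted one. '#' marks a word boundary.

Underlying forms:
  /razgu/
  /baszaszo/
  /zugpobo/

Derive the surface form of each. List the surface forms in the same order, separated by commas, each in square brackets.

[razgu], [bazzazzo], [zukpovo]

/razgu/:
  Rule 1 Stop Lenition: no change — [razgu]
  Rule 2 Regressive Voicing Assimilation: no change — [razgu]
/baszaszo/:
  Rule 1 Stop Lenition: no change — [baszaszo]
  Rule 2 Regressive Voicing Assimilation: [baszaszo] → [bazzazzo]
/zugpobo/:
  Rule 1 Stop Lenition: [zugpobo] → [zugpovo]
  Rule 2 Regressive Voicing Assimilation: [zugpovo] → [zukpovo]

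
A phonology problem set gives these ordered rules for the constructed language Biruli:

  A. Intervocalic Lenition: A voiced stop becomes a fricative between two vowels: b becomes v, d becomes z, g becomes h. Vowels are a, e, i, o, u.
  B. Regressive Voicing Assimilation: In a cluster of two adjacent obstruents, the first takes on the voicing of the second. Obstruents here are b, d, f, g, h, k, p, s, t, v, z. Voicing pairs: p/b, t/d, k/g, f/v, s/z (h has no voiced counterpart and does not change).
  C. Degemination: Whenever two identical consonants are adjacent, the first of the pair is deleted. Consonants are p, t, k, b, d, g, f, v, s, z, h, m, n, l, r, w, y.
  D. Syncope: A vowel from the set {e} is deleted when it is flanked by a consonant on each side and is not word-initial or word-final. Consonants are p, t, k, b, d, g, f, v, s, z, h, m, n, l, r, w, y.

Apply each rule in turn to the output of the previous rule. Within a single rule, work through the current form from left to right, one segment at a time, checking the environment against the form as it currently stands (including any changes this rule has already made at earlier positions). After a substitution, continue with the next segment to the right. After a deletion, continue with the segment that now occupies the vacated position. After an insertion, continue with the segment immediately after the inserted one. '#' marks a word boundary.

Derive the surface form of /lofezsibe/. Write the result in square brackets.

A Intervocalic Lenition: [lofezsibe] → [lofezsive]
B Regressive Voicing Assimilation: [lofezsive] → [lofessive]
C Degemination: [lofessive] → [lofesive]
D Syncope: [lofesive] → [lofsive]

[lofsive]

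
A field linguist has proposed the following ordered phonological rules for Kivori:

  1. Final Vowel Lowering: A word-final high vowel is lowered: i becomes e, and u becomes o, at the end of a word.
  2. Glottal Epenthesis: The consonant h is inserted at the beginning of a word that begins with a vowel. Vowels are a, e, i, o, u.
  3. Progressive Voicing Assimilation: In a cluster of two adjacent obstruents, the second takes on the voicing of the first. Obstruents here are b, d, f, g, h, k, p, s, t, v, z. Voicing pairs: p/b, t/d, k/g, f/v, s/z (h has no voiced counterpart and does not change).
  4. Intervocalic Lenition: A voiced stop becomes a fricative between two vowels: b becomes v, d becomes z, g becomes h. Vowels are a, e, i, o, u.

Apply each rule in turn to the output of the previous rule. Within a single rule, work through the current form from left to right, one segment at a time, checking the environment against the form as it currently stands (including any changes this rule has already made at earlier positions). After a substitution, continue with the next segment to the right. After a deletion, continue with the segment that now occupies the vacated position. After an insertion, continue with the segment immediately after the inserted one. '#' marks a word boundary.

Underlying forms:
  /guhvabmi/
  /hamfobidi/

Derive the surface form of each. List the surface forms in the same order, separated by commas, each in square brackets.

/guhvabmi/:
  1 Final Vowel Lowering: [guhvabmi] → [guhvabme]
  2 Glottal Epenthesis: no change — [guhvabme]
  3 Progressive Voicing Assimilation: [guhvabme] → [guhfabme]
  4 Intervocalic Lenition: no change — [guhfabme]
/hamfobidi/:
  1 Final Vowel Lowering: [hamfobidi] → [hamfobide]
  2 Glottal Epenthesis: no change — [hamfobide]
  3 Progressive Voicing Assimilation: no change — [hamfobide]
  4 Intervocalic Lenition: [hamfobide] → [hamfovize]

[guhfabme], [hamfovize]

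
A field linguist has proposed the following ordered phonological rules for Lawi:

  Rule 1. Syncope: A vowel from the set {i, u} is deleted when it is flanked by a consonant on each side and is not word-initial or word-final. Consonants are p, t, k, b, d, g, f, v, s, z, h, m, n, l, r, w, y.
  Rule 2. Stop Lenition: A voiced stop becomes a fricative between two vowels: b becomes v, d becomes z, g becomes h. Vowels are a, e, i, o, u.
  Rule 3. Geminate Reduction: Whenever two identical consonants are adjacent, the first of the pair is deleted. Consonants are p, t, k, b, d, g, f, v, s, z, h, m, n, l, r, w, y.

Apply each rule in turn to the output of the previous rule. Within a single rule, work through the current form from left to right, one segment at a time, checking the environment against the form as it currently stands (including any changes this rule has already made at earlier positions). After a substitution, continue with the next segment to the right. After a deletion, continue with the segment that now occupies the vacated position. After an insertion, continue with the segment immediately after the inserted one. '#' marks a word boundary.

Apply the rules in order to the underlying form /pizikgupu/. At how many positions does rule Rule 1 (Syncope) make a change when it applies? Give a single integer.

3

Rule 1 Syncope: [pizikgupu] → [pzkgpu]
Rule 2 Stop Lenition: no change — [pzkgpu]
Rule 3 Geminate Reduction: no change — [pzkgpu]
Rule Rule 1 changed 3 position(s).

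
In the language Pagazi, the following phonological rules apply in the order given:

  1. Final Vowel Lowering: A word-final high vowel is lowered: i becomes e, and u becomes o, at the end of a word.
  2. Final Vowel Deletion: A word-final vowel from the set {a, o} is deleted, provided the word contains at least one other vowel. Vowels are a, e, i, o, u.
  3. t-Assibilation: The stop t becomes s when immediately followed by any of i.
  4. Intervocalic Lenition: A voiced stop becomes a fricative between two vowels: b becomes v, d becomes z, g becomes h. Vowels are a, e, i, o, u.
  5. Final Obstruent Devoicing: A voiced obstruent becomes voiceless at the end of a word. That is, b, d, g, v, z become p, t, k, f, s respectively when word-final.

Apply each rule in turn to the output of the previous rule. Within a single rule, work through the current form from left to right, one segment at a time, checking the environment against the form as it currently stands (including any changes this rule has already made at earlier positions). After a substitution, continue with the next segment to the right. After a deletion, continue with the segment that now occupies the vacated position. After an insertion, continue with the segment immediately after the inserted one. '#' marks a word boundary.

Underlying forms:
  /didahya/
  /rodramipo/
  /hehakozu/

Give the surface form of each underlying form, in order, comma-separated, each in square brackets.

/didahya/:
  1 Final Vowel Lowering: no change — [didahya]
  2 Final Vowel Deletion: [didahya] → [didahy]
  3 t-Assibilation: no change — [didahy]
  4 Intervocalic Lenition: [didahy] → [dizahy]
  5 Final Obstruent Devoicing: no change — [dizahy]
/rodramipo/:
  1 Final Vowel Lowering: no change — [rodramipo]
  2 Final Vowel Deletion: [rodramipo] → [rodramip]
  3 t-Assibilation: no change — [rodramip]
  4 Intervocalic Lenition: no change — [rodramip]
  5 Final Obstruent Devoicing: no change — [rodramip]
/hehakozu/:
  1 Final Vowel Lowering: [hehakozu] → [hehakozo]
  2 Final Vowel Deletion: [hehakozo] → [hehakoz]
  3 t-Assibilation: no change — [hehakoz]
  4 Intervocalic Lenition: no change — [hehakoz]
  5 Final Obstruent Devoicing: [hehakoz] → [hehakos]

[dizahy], [rodramip], [hehakos]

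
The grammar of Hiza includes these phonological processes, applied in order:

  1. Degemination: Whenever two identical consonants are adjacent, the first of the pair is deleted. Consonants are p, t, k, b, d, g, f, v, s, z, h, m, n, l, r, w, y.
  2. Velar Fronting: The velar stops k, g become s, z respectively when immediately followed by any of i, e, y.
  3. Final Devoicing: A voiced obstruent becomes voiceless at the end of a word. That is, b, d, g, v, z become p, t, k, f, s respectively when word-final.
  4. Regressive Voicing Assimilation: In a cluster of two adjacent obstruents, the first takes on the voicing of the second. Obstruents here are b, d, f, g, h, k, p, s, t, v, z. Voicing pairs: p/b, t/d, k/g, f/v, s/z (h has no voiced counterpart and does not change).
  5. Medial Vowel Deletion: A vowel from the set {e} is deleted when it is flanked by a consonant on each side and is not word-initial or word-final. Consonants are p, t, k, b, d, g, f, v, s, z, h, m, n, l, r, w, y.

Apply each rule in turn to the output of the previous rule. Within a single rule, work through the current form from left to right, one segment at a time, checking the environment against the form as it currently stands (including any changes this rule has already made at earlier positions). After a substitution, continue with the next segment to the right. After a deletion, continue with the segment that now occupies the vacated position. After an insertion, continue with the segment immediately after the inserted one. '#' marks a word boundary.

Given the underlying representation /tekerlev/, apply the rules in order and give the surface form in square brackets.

[tsrlf]

1 Degemination: no change — [tekerlev]
2 Velar Fronting: [tekerlev] → [teserlev]
3 Final Devoicing: [teserlev] → [teserlef]
4 Regressive Voicing Assimilation: no change — [teserlef]
5 Medial Vowel Deletion: [teserlef] → [tsrlf]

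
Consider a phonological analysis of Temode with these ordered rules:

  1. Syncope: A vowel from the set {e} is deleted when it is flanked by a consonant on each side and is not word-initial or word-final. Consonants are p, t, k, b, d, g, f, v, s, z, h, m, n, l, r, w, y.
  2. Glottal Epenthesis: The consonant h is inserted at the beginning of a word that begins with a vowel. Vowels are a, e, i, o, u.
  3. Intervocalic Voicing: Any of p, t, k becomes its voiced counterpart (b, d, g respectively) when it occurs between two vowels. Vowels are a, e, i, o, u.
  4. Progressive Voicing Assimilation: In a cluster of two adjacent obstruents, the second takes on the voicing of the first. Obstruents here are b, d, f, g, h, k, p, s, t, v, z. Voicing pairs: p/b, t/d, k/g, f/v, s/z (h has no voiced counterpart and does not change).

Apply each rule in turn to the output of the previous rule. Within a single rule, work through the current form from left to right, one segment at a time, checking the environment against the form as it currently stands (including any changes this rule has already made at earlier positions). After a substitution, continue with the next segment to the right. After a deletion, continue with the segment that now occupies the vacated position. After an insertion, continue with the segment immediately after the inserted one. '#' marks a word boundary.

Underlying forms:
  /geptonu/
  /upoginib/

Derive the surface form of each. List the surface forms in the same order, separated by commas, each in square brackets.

[gbdonu], [huboginib]

/geptonu/:
  1 Syncope: [geptonu] → [gptonu]
  2 Glottal Epenthesis: no change — [gptonu]
  3 Intervocalic Voicing: no change — [gptonu]
  4 Progressive Voicing Assimilation: [gptonu] → [gbdonu]
/upoginib/:
  1 Syncope: no change — [upoginib]
  2 Glottal Epenthesis: [upoginib] → [hupoginib]
  3 Intervocalic Voicing: [hupoginib] → [huboginib]
  4 Progressive Voicing Assimilation: no change — [huboginib]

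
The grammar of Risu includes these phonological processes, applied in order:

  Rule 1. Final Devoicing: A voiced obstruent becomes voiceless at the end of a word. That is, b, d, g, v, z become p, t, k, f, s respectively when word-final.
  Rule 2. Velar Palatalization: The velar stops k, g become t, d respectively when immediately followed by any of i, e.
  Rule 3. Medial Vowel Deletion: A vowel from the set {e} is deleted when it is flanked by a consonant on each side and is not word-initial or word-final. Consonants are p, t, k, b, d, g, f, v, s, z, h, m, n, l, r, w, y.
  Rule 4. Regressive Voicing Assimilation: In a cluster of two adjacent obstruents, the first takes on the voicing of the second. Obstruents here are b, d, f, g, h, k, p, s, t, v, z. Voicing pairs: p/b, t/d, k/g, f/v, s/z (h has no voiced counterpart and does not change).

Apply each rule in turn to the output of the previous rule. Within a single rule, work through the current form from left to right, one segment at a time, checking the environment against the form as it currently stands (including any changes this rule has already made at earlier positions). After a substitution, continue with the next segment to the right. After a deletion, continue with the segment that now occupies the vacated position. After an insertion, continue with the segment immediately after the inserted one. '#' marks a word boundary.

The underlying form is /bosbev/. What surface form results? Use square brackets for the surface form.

Rule 1 Final Devoicing: [bosbev] → [bosbef]
Rule 2 Velar Palatalization: no change — [bosbef]
Rule 3 Medial Vowel Deletion: [bosbef] → [bosbf]
Rule 4 Regressive Voicing Assimilation: [bosbf] → [bozpf]

[bozpf]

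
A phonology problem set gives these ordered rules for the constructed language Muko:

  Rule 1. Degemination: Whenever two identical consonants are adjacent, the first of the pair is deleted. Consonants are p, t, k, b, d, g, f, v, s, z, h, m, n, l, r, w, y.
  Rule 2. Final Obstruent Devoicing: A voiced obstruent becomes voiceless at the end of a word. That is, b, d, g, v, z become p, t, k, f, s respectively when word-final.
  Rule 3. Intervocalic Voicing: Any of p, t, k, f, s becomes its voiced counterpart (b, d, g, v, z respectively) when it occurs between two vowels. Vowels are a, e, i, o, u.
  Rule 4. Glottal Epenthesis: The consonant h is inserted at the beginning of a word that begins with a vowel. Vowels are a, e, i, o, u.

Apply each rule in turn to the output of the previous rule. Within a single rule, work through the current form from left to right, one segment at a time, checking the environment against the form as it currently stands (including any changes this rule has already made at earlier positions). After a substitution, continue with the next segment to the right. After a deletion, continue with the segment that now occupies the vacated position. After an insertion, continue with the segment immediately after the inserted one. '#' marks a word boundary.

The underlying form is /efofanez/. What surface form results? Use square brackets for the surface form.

Rule 1 Degemination: no change — [efofanez]
Rule 2 Final Obstruent Devoicing: [efofanez] → [efofanes]
Rule 3 Intervocalic Voicing: [efofanes] → [evovanes]
Rule 4 Glottal Epenthesis: [evovanes] → [hevovanes]

[hevovanes]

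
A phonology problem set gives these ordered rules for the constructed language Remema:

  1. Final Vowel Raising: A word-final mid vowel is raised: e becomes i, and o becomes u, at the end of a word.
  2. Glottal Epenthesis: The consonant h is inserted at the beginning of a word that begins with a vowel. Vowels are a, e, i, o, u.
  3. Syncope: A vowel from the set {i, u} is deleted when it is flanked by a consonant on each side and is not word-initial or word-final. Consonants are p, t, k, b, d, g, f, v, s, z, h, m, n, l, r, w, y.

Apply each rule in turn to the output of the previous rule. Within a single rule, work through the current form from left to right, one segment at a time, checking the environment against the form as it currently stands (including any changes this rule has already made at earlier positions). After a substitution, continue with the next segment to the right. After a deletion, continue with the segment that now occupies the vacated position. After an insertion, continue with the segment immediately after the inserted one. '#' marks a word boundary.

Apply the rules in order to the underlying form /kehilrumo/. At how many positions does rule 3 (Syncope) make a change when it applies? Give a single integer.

2

1 Final Vowel Raising: [kehilrumo] → [kehilrumu]
2 Glottal Epenthesis: no change — [kehilrumu]
3 Syncope: [kehilrumu] → [kehlrmu]
Rule 3 changed 2 position(s).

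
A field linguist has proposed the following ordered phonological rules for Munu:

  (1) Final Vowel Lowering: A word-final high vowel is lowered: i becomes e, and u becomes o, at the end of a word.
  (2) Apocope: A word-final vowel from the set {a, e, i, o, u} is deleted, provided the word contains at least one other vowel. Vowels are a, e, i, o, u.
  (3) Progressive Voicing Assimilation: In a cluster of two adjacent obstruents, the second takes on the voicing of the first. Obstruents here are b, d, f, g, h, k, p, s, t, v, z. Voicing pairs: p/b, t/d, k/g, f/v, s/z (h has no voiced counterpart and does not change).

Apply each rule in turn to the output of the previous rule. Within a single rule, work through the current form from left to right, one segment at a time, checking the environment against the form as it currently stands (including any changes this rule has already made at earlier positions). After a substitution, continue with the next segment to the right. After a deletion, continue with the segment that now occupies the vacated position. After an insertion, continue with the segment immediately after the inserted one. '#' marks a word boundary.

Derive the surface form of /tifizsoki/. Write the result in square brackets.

[tifizzok]

(1) Final Vowel Lowering: [tifizsoki] → [tifizsoke]
(2) Apocope: [tifizsoke] → [tifizsok]
(3) Progressive Voicing Assimilation: [tifizsok] → [tifizzok]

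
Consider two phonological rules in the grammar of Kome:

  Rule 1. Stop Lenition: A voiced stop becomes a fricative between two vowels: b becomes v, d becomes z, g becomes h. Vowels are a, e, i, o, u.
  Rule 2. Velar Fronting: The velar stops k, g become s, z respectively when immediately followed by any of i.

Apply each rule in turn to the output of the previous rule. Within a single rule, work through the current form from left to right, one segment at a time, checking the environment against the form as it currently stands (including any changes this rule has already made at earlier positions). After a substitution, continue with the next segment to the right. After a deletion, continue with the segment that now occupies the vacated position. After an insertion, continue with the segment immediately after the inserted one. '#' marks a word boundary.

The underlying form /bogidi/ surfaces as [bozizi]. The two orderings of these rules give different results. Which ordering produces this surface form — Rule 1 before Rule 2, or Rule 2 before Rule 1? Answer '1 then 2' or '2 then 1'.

2 then 1

Order 1 then 2:
  1 Stop Lenition: [bogidi] → [bohizi]
  2 Velar Fronting: no change — [bohizi]
  result: [bohizi]
Order 2 then 1:
  2 Velar Fronting: [bogidi] → [bozidi]
  1 Stop Lenition: [bozidi] → [bozizi]
  result: [bozizi]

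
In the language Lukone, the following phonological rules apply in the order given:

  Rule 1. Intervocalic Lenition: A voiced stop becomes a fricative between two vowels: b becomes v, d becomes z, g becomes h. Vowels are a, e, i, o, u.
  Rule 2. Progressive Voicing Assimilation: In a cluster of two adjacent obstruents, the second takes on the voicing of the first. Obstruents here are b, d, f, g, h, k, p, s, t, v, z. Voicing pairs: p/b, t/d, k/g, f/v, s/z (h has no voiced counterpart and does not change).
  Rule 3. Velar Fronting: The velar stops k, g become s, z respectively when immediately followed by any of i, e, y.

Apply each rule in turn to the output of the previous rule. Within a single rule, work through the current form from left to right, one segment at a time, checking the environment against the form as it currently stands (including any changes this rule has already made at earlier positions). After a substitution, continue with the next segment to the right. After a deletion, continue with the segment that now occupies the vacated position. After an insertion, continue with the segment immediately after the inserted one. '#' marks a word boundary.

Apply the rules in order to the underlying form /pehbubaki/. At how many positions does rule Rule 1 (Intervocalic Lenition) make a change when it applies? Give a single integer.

Rule 1 Intervocalic Lenition: [pehbubaki] → [pehbuvaki]
Rule 2 Progressive Voicing Assimilation: [pehbuvaki] → [pehpuvaki]
Rule 3 Velar Fronting: [pehpuvaki] → [pehpuvasi]
Rule Rule 1 changed 1 position(s).

1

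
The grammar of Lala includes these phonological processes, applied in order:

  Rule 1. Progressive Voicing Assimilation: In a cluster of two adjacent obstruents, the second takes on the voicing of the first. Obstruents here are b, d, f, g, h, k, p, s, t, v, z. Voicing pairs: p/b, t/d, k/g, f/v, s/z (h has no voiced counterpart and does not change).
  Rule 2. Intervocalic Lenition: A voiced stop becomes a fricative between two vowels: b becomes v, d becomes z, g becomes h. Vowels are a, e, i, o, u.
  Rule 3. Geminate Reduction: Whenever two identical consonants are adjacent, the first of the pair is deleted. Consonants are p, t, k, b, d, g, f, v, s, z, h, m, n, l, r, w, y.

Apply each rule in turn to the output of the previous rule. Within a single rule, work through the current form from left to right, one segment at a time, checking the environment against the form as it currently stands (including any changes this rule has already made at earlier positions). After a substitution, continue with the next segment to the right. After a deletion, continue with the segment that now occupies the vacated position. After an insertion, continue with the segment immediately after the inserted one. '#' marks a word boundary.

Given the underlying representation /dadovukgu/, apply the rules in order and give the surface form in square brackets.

[dazovuku]

Rule 1 Progressive Voicing Assimilation: [dadovukgu] → [dadovukku]
Rule 2 Intervocalic Lenition: [dadovukku] → [dazovukku]
Rule 3 Geminate Reduction: [dazovukku] → [dazovuku]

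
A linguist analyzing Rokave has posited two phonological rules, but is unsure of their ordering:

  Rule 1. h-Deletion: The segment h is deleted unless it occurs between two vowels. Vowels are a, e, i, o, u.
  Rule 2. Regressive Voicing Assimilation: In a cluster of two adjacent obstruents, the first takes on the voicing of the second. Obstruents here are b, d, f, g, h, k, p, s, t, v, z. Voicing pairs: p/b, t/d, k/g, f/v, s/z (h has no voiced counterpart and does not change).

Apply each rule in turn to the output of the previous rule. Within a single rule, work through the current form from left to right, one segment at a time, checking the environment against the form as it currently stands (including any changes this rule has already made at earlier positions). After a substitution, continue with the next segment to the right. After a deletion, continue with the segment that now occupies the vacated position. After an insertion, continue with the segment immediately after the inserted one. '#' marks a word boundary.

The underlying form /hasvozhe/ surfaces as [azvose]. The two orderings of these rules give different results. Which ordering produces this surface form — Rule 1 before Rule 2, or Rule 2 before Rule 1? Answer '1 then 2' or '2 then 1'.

2 then 1

Order 1 then 2:
  1 h-Deletion: [hasvozhe] → [asvoze]
  2 Regressive Voicing Assimilation: [asvoze] → [azvoze]
  result: [azvoze]
Order 2 then 1:
  2 Regressive Voicing Assimilation: [hasvozhe] → [hazvoshe]
  1 h-Deletion: [hazvoshe] → [azvose]
  result: [azvose]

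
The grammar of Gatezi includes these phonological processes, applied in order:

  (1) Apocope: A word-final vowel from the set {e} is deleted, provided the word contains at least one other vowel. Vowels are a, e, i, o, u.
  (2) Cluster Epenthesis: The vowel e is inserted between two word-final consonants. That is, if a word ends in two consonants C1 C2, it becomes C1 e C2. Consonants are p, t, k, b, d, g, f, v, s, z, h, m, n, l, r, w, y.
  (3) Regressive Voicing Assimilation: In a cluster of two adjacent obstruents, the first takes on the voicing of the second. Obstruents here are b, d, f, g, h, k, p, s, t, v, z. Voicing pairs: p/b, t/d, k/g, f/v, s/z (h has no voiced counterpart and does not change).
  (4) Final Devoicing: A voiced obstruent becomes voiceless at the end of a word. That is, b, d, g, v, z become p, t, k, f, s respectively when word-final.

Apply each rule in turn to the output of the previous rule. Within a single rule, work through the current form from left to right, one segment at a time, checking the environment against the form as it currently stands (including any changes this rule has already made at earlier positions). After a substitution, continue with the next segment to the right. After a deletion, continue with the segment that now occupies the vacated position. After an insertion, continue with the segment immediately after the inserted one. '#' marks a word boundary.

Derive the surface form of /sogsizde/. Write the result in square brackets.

[soksizet]

(1) Apocope: [sogsizde] → [sogsizd]
(2) Cluster Epenthesis: [sogsizd] → [sogsized]
(3) Regressive Voicing Assimilation: [sogsized] → [soksized]
(4) Final Devoicing: [soksized] → [soksizet]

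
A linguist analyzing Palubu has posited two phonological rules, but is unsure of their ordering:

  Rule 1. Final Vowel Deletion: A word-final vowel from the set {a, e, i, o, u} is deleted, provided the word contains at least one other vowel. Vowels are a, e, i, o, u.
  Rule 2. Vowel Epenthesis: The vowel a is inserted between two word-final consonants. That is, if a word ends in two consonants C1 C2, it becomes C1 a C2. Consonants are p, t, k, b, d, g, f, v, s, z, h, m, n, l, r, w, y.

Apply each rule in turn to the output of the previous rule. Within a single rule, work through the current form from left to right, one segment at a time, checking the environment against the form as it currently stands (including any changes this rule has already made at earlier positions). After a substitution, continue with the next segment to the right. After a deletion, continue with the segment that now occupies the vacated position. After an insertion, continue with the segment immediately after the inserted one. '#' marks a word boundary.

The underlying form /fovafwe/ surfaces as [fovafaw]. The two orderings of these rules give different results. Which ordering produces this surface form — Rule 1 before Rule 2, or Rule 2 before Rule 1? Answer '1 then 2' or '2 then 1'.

1 then 2

Order 1 then 2:
  1 Final Vowel Deletion: [fovafwe] → [fovafw]
  2 Vowel Epenthesis: [fovafw] → [fovafaw]
  result: [fovafaw]
Order 2 then 1:
  2 Vowel Epenthesis: no change — [fovafwe]
  1 Final Vowel Deletion: [fovafwe] → [fovafw]
  result: [fovafw]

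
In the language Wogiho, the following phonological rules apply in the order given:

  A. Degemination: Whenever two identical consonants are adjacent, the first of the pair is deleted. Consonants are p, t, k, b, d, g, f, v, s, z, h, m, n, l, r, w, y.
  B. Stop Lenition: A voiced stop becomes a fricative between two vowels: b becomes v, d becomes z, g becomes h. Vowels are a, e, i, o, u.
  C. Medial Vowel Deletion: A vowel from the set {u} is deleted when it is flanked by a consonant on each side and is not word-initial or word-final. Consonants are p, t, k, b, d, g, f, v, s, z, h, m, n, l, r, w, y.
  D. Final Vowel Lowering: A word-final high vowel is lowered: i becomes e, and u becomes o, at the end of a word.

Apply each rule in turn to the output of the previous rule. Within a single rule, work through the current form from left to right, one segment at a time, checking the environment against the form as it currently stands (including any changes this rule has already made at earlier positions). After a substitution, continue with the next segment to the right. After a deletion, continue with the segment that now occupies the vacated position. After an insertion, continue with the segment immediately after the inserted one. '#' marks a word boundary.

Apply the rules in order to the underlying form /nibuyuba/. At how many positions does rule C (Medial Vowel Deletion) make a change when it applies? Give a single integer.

2

A Degemination: no change — [nibuyuba]
B Stop Lenition: [nibuyuba] → [nivuyuva]
C Medial Vowel Deletion: [nivuyuva] → [nivyva]
D Final Vowel Lowering: no change — [nivyva]
Rule C changed 2 position(s).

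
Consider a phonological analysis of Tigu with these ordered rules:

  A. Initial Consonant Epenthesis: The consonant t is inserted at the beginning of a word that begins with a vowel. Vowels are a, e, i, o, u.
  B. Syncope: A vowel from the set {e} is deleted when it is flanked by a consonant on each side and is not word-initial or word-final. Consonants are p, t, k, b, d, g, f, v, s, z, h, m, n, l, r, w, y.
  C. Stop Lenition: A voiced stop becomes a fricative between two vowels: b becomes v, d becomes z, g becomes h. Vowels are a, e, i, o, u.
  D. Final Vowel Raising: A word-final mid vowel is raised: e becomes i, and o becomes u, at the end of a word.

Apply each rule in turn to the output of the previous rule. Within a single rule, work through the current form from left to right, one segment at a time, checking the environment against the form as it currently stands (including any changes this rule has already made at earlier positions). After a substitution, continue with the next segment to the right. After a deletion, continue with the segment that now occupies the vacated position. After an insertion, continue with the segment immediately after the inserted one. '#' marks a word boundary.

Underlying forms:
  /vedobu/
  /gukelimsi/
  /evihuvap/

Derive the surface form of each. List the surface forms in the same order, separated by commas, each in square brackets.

/vedobu/:
  A Initial Consonant Epenthesis: no change — [vedobu]
  B Syncope: [vedobu] → [vdobu]
  C Stop Lenition: [vdobu] → [vdovu]
  D Final Vowel Raising: no change — [vdovu]
/gukelimsi/:
  A Initial Consonant Epenthesis: no change — [gukelimsi]
  B Syncope: [gukelimsi] → [guklimsi]
  C Stop Lenition: no change — [guklimsi]
  D Final Vowel Raising: no change — [guklimsi]
/evihuvap/:
  A Initial Consonant Epenthesis: [evihuvap] → [tevihuvap]
  B Syncope: [tevihuvap] → [tvihuvap]
  C Stop Lenition: no change — [tvihuvap]
  D Final Vowel Raising: no change — [tvihuvap]

[vdovu], [guklimsi], [tvihuvap]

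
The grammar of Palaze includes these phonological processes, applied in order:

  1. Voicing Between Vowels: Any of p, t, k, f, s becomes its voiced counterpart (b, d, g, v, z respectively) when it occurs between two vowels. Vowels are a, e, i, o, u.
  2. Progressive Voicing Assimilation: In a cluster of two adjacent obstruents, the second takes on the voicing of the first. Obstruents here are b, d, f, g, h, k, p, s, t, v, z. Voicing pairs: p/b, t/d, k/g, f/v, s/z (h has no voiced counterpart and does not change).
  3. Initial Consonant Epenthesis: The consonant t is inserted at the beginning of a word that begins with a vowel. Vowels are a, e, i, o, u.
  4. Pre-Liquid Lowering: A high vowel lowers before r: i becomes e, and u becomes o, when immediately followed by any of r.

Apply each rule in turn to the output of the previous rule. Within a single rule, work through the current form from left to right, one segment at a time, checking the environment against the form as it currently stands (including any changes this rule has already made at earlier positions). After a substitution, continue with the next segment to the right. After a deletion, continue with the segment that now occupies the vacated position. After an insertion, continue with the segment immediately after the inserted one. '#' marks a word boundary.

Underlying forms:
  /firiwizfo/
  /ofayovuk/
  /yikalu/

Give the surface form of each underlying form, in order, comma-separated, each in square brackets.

/firiwizfo/:
  1 Voicing Between Vowels: no change — [firiwizfo]
  2 Progressive Voicing Assimilation: [firiwizfo] → [firiwizvo]
  3 Initial Consonant Epenthesis: no change — [firiwizvo]
  4 Pre-Liquid Lowering: [firiwizvo] → [feriwizvo]
/ofayovuk/:
  1 Voicing Between Vowels: [ofayovuk] → [ovayovuk]
  2 Progressive Voicing Assimilation: no change — [ovayovuk]
  3 Initial Consonant Epenthesis: [ovayovuk] → [tovayovuk]
  4 Pre-Liquid Lowering: no change — [tovayovuk]
/yikalu/:
  1 Voicing Between Vowels: [yikalu] → [yigalu]
  2 Progressive Voicing Assimilation: no change — [yigalu]
  3 Initial Consonant Epenthesis: no change — [yigalu]
  4 Pre-Liquid Lowering: no change — [yigalu]

[feriwizvo], [tovayovuk], [yigalu]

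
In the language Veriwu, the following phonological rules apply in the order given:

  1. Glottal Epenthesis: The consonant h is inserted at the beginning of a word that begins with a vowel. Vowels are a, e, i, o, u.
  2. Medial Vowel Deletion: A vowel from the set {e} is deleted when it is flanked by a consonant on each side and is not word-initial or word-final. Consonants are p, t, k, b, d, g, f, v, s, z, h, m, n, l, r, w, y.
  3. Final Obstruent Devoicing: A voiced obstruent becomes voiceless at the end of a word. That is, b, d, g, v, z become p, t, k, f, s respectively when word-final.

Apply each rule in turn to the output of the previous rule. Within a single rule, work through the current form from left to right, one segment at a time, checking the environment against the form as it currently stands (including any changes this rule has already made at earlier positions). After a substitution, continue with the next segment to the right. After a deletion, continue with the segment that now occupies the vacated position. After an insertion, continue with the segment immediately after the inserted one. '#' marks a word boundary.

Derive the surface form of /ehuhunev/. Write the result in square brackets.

1 Glottal Epenthesis: [ehuhunev] → [hehuhunev]
2 Medial Vowel Deletion: [hehuhunev] → [hhuhunv]
3 Final Obstruent Devoicing: [hhuhunv] → [hhuhunf]

[hhuhunf]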